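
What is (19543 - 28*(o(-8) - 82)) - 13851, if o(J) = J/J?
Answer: 7960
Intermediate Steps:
o(J) = 1
(19543 - 28*(o(-8) - 82)) - 13851 = (19543 - 28*(1 - 82)) - 13851 = (19543 - 28*(-81)) - 13851 = (19543 + 2268) - 13851 = 21811 - 13851 = 7960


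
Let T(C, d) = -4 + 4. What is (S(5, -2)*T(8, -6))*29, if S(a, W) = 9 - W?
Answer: 0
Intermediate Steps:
T(C, d) = 0
(S(5, -2)*T(8, -6))*29 = ((9 - 1*(-2))*0)*29 = ((9 + 2)*0)*29 = (11*0)*29 = 0*29 = 0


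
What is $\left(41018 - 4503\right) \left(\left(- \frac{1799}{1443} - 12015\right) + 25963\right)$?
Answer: $\frac{734870399975}{1443} \approx 5.0927 \cdot 10^{8}$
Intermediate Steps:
$\left(41018 - 4503\right) \left(\left(- \frac{1799}{1443} - 12015\right) + 25963\right) = 36515 \left(\left(\left(-1799\right) \frac{1}{1443} - 12015\right) + 25963\right) = 36515 \left(\left(- \frac{1799}{1443} - 12015\right) + 25963\right) = 36515 \left(- \frac{17339444}{1443} + 25963\right) = 36515 \cdot \frac{20125165}{1443} = \frac{734870399975}{1443}$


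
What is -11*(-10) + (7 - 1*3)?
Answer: 114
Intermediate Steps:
-11*(-10) + (7 - 1*3) = 110 + (7 - 3) = 110 + 4 = 114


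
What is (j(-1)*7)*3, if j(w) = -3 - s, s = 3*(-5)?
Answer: 252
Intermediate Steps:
s = -15
j(w) = 12 (j(w) = -3 - 1*(-15) = -3 + 15 = 12)
(j(-1)*7)*3 = (12*7)*3 = 84*3 = 252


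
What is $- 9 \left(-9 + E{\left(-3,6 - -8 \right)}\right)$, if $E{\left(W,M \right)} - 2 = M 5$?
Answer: $-567$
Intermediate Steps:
$E{\left(W,M \right)} = 2 + 5 M$ ($E{\left(W,M \right)} = 2 + M 5 = 2 + 5 M$)
$- 9 \left(-9 + E{\left(-3,6 - -8 \right)}\right) = - 9 \left(-9 + \left(2 + 5 \left(6 - -8\right)\right)\right) = - 9 \left(-9 + \left(2 + 5 \left(6 + 8\right)\right)\right) = - 9 \left(-9 + \left(2 + 5 \cdot 14\right)\right) = - 9 \left(-9 + \left(2 + 70\right)\right) = - 9 \left(-9 + 72\right) = \left(-9\right) 63 = -567$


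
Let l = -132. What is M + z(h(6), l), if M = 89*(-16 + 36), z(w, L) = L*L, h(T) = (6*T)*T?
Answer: 19204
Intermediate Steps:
h(T) = 6*T²
z(w, L) = L²
M = 1780 (M = 89*20 = 1780)
M + z(h(6), l) = 1780 + (-132)² = 1780 + 17424 = 19204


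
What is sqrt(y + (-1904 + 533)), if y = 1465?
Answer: sqrt(94) ≈ 9.6954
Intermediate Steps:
sqrt(y + (-1904 + 533)) = sqrt(1465 + (-1904 + 533)) = sqrt(1465 - 1371) = sqrt(94)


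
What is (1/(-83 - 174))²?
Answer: 1/66049 ≈ 1.5140e-5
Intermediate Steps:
(1/(-83 - 174))² = (1/(-257))² = (-1/257)² = 1/66049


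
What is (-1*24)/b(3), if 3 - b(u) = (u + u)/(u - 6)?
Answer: -24/5 ≈ -4.8000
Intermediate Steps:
b(u) = 3 - 2*u/(-6 + u) (b(u) = 3 - (u + u)/(u - 6) = 3 - 2*u/(-6 + u))
(-1*24)/b(3) = (-1*24)/(((-18 + 3)/(-6 + 3))) = -24/(-15/(-3)) = -24/((-1/3*(-15))) = -24/5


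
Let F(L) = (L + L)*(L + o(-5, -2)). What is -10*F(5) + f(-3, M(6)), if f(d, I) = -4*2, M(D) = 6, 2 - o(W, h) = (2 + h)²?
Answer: -708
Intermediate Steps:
o(W, h) = 2 - (2 + h)²
F(L) = 2*L*(2 + L) (F(L) = (L + L)*(L + (2 - (2 - 2)²)) = (2*L)*(L + (2 - 1*0²)) = (2*L)*(L + (2 - 1*0)) = (2*L)*(L + (2 + 0)) = (2*L)*(L + 2) = (2*L)*(2 + L) = 2*L*(2 + L))
f(d, I) = -8
-10*F(5) + f(-3, M(6)) = -20*5*(2 + 5) - 8 = -20*5*7 - 8 = -10*70 - 8 = -700 - 8 = -708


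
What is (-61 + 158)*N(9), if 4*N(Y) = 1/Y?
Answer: 97/36 ≈ 2.6944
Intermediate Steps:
N(Y) = 1/(4*Y)
(-61 + 158)*N(9) = (-61 + 158)*((¼)/9) = 97*((¼)*(⅑)) = 97*(1/36) = 97/36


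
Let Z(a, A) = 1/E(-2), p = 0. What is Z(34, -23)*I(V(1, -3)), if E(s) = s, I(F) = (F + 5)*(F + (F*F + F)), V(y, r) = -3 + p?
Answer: -3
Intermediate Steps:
V(y, r) = -3 (V(y, r) = -3 + 0 = -3)
I(F) = (5 + F)*(F² + 2*F) (I(F) = (5 + F)*(F + (F² + F)) = (5 + F)*(F + (F + F²)) = (5 + F)*(F² + 2*F))
Z(a, A) = -½ (Z(a, A) = 1/(-2) = -½)
Z(34, -23)*I(V(1, -3)) = -(-3)*(10 + (-3)² + 7*(-3))/2 = -(-3)*(10 + 9 - 21)/2 = -(-3)*(-2)/2 = -½*6 = -3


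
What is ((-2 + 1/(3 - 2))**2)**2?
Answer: 1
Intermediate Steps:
((-2 + 1/(3 - 2))**2)**2 = ((-2 + 1/1)**2)**2 = ((-2 + 1)**2)**2 = ((-1)**2)**2 = 1**2 = 1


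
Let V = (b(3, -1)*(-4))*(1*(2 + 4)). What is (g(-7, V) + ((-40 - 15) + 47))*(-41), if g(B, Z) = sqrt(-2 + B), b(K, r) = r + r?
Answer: 328 - 123*I ≈ 328.0 - 123.0*I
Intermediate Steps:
b(K, r) = 2*r
V = 48 (V = ((2*(-1))*(-4))*(1*(2 + 4)) = (-2*(-4))*(1*6) = 8*6 = 48)
(g(-7, V) + ((-40 - 15) + 47))*(-41) = (sqrt(-2 - 7) + ((-40 - 15) + 47))*(-41) = (sqrt(-9) + (-55 + 47))*(-41) = (3*I - 8)*(-41) = (-8 + 3*I)*(-41) = 328 - 123*I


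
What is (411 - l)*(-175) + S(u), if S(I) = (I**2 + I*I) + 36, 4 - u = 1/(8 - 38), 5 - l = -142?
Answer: -20759159/450 ≈ -46131.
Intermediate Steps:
l = 147 (l = 5 - 1*(-142) = 5 + 142 = 147)
u = 121/30 (u = 4 - 1/(8 - 38) = 4 - 1/(-30) = 4 - 1*(-1/30) = 4 + 1/30 = 121/30 ≈ 4.0333)
S(I) = 36 + 2*I**2 (S(I) = (I**2 + I**2) + 36 = 2*I**2 + 36 = 36 + 2*I**2)
(411 - l)*(-175) + S(u) = (411 - 1*147)*(-175) + (36 + 2*(121/30)**2) = (411 - 147)*(-175) + (36 + 2*(14641/900)) = 264*(-175) + (36 + 14641/450) = -46200 + 30841/450 = -20759159/450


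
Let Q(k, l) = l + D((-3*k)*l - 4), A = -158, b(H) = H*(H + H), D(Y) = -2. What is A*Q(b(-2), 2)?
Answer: 0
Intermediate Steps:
b(H) = 2*H**2 (b(H) = H*(2*H) = 2*H**2)
Q(k, l) = -2 + l (Q(k, l) = l - 2 = -2 + l)
A*Q(b(-2), 2) = -158*(-2 + 2) = -158*0 = 0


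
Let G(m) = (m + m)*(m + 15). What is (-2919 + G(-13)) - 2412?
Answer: -5383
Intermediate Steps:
G(m) = 2*m*(15 + m) (G(m) = (2*m)*(15 + m) = 2*m*(15 + m))
(-2919 + G(-13)) - 2412 = (-2919 + 2*(-13)*(15 - 13)) - 2412 = (-2919 + 2*(-13)*2) - 2412 = (-2919 - 52) - 2412 = -2971 - 2412 = -5383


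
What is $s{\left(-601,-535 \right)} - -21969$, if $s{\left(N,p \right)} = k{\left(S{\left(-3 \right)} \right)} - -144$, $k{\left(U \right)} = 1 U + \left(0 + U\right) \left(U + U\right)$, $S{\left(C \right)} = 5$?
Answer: $22168$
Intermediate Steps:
$k{\left(U \right)} = U + 2 U^{2}$ ($k{\left(U \right)} = U + U 2 U = U + 2 U^{2}$)
$s{\left(N,p \right)} = 199$ ($s{\left(N,p \right)} = 5 \left(1 + 2 \cdot 5\right) - -144 = 5 \left(1 + 10\right) + 144 = 5 \cdot 11 + 144 = 55 + 144 = 199$)
$s{\left(-601,-535 \right)} - -21969 = 199 - -21969 = 199 + \left(-172208 + 194177\right) = 199 + 21969 = 22168$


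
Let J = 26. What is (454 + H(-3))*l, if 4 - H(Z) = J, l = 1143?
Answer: 493776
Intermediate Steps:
H(Z) = -22 (H(Z) = 4 - 1*26 = 4 - 26 = -22)
(454 + H(-3))*l = (454 - 22)*1143 = 432*1143 = 493776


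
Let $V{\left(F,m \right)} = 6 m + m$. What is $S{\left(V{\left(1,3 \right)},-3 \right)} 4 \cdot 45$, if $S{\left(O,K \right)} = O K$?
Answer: $-11340$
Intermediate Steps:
$V{\left(F,m \right)} = 7 m$
$S{\left(O,K \right)} = K O$
$S{\left(V{\left(1,3 \right)},-3 \right)} 4 \cdot 45 = - 3 \cdot 7 \cdot 3 \cdot 4 \cdot 45 = \left(-3\right) 21 \cdot 4 \cdot 45 = \left(-63\right) 4 \cdot 45 = \left(-252\right) 45 = -11340$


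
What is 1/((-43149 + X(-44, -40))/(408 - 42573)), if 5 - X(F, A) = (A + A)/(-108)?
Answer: 1138455/1164908 ≈ 0.97729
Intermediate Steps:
X(F, A) = 5 + A/54 (X(F, A) = 5 - (A + A)/(-108) = 5 - 2*A*(-1)/108 = 5 - (-1)*A/54 = 5 + A/54)
1/((-43149 + X(-44, -40))/(408 - 42573)) = 1/((-43149 + (5 + (1/54)*(-40)))/(408 - 42573)) = 1/((-43149 + (5 - 20/27))/(-42165)) = 1/((-43149 + 115/27)*(-1/42165)) = 1/(-1164908/27*(-1/42165)) = 1/(1164908/1138455) = 1138455/1164908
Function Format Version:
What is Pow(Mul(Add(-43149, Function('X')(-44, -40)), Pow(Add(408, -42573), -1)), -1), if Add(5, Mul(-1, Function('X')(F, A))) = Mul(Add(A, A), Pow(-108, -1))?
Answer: Rational(1138455, 1164908) ≈ 0.97729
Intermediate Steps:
Function('X')(F, A) = Add(5, Mul(Rational(1, 54), A)) (Function('X')(F, A) = Add(5, Mul(-1, Mul(Add(A, A), Pow(-108, -1)))) = Add(5, Mul(-1, Mul(Mul(2, A), Rational(-1, 108)))) = Add(5, Mul(-1, Mul(Rational(-1, 54), A))) = Add(5, Mul(Rational(1, 54), A)))
Pow(Mul(Add(-43149, Function('X')(-44, -40)), Pow(Add(408, -42573), -1)), -1) = Pow(Mul(Add(-43149, Add(5, Mul(Rational(1, 54), -40))), Pow(Add(408, -42573), -1)), -1) = Pow(Mul(Add(-43149, Add(5, Rational(-20, 27))), Pow(-42165, -1)), -1) = Pow(Mul(Add(-43149, Rational(115, 27)), Rational(-1, 42165)), -1) = Pow(Mul(Rational(-1164908, 27), Rational(-1, 42165)), -1) = Pow(Rational(1164908, 1138455), -1) = Rational(1138455, 1164908)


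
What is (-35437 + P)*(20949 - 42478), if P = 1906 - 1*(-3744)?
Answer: 641284323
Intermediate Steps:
P = 5650 (P = 1906 + 3744 = 5650)
(-35437 + P)*(20949 - 42478) = (-35437 + 5650)*(20949 - 42478) = -29787*(-21529) = 641284323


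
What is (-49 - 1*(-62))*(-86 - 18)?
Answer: -1352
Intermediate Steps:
(-49 - 1*(-62))*(-86 - 18) = (-49 + 62)*(-104) = 13*(-104) = -1352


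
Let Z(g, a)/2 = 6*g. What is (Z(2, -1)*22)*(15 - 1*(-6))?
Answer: 11088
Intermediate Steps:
Z(g, a) = 12*g (Z(g, a) = 2*(6*g) = 12*g)
(Z(2, -1)*22)*(15 - 1*(-6)) = ((12*2)*22)*(15 - 1*(-6)) = (24*22)*(15 + 6) = 528*21 = 11088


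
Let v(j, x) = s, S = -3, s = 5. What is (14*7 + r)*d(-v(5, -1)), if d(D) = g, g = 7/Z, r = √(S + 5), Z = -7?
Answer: -98 - √2 ≈ -99.414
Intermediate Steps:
v(j, x) = 5
r = √2 (r = √(-3 + 5) = √2 ≈ 1.4142)
g = -1 (g = 7/(-7) = 7*(-⅐) = -1)
d(D) = -1
(14*7 + r)*d(-v(5, -1)) = (14*7 + √2)*(-1) = (98 + √2)*(-1) = -98 - √2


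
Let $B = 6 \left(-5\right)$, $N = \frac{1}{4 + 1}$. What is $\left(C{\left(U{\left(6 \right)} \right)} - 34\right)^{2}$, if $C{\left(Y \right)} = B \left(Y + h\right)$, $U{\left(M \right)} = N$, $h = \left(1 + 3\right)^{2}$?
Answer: $270400$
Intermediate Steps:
$N = \frac{1}{5} \approx 0.2$
$h = 16$ ($h = 4^{2} = 16$)
$U{\left(M \right)} = \frac{1}{5}$
$B = -30$
$C{\left(Y \right)} = -480 - 30 Y$ ($C{\left(Y \right)} = - 30 \left(Y + 16\right) = - 30 \left(16 + Y\right) = -480 - 30 Y$)
$\left(C{\left(U{\left(6 \right)} \right)} - 34\right)^{2} = \left(\left(-480 - 6\right) - 34\right)^{2} = \left(-486 - 34\right)^{2} = \left(-520\right)^{2} = 270400$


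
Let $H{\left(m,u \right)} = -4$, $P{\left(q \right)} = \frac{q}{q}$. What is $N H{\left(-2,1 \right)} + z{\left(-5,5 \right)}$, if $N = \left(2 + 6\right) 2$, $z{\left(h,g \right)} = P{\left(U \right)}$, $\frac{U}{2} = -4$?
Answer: $-63$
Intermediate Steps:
$U = -8$ ($U = 2 \left(-4\right) = -8$)
$P{\left(q \right)} = 1$
$z{\left(h,g \right)} = 1$
$N = 16$ ($N = 8 \cdot 2 = 16$)
$N H{\left(-2,1 \right)} + z{\left(-5,5 \right)} = 16 \left(-4\right) + 1 = -64 + 1 = -63$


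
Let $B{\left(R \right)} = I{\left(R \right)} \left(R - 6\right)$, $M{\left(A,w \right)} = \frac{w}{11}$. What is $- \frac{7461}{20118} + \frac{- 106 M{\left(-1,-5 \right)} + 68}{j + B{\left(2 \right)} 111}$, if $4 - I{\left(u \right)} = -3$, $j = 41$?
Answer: $- \frac{92474187}{226240322} \approx -0.40874$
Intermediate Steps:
$I{\left(u \right)} = 7$ ($I{\left(u \right)} = 4 - -3 = 4 + 3 = 7$)
$M{\left(A,w \right)} = \frac{w}{11}$ ($M{\left(A,w \right)} = w \frac{1}{11} = \frac{w}{11}$)
$B{\left(R \right)} = -42 + 7 R$ ($B{\left(R \right)} = 7 \left(R - 6\right) = 7 \left(-6 + R\right) = -42 + 7 R$)
$- \frac{7461}{20118} + \frac{- 106 M{\left(-1,-5 \right)} + 68}{j + B{\left(2 \right)} 111} = - \frac{7461}{20118} + \frac{- 106 \cdot \frac{1}{11} \left(-5\right) + 68}{41 + \left(-42 + 7 \cdot 2\right) 111} = \left(-7461\right) \frac{1}{20118} + \frac{\left(-106\right) \left(- \frac{5}{11}\right) + 68}{41 + \left(-42 + 14\right) 111} = - \frac{2487}{6706} + \frac{\frac{530}{11} + 68}{41 - 3108} = - \frac{2487}{6706} + \frac{1278}{11 \left(41 - 3108\right)} = - \frac{2487}{6706} + \frac{1278}{11 \left(-3067\right)} = - \frac{2487}{6706} + \frac{1278}{11} \left(- \frac{1}{3067}\right) = - \frac{2487}{6706} - \frac{1278}{33737} = - \frac{92474187}{226240322}$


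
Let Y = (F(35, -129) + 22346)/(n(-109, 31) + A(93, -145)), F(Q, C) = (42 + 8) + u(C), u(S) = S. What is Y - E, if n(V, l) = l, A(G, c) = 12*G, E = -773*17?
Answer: 15094994/1147 ≈ 13160.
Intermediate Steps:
E = -13141
F(Q, C) = 50 + C (F(Q, C) = (42 + 8) + C = 50 + C)
Y = 22267/1147 (Y = ((50 - 129) + 22346)/(31 + 12*93) = (-79 + 22346)/(31 + 1116) = 22267/1147 ≈ 19.413)
Y - E = 22267/1147 - 1*(-13141) = 22267/1147 + 13141 = 15094994/1147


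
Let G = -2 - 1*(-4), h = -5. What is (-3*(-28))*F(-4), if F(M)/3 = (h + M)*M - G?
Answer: 8568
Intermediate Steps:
G = 2 (G = -2 + 4 = 2)
F(M) = -6 + 3*M*(-5 + M) (F(M) = 3*((-5 + M)*M - 1*2) = 3*(M*(-5 + M) - 2) = 3*(-2 + M*(-5 + M)) = -6 + 3*M*(-5 + M))
(-3*(-28))*F(-4) = (-3*(-28))*(-6 - 15*(-4) + 3*(-4)²) = 84*(-6 + 60 + 3*16) = 84*(-6 + 60 + 48) = 84*102 = 8568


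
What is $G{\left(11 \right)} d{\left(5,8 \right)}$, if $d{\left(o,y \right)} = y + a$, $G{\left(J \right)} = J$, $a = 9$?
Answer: $187$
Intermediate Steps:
$d{\left(o,y \right)} = 9 + y$ ($d{\left(o,y \right)} = y + 9 = 9 + y$)
$G{\left(11 \right)} d{\left(5,8 \right)} = 11 \left(9 + 8\right) = 11 \cdot 17 = 187$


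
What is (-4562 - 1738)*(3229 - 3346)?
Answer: 737100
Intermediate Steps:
(-4562 - 1738)*(3229 - 3346) = -6300*(-117) = 737100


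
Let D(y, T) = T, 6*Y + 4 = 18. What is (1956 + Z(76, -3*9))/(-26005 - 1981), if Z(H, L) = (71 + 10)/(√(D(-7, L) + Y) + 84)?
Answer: 3*(-652*√222 + 164385*I)/(27986*(√222 - 252*I)) ≈ -0.069926 + 2.0301e-6*I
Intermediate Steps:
Y = 7/3 (Y = -⅔ + (⅙)*18 = -⅔ + 3 = 7/3 ≈ 2.3333)
Z(H, L) = 81/(84 + √(7/3 + L)) (Z(H, L) = (71 + 10)/(√(L + 7/3) + 84) = 81/(√(7/3 + L) + 84) = 81/(84 + √(7/3 + L)))
(1956 + Z(76, -3*9))/(-26005 - 1981) = (1956 + 243/(252 + √3*√(7 + 3*(-3*9))))/(-26005 - 1981) = (1956 + 243/(252 + √3*√(7 + 3*(-27))))/(-27986) = (1956 + 243/(252 + √3*√(7 - 81)))*(-1/27986) = (1956 + 243/(252 + √3*√(-74)))*(-1/27986) = (1956 + 243/(252 + √3*(I*√74)))*(-1/27986) = (1956 + 243/(252 + I*√222))*(-1/27986) = -978/13993 - 243/(27986*(252 + I*√222))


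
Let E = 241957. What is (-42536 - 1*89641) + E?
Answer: 109780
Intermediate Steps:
(-42536 - 1*89641) + E = (-42536 - 1*89641) + 241957 = (-42536 - 89641) + 241957 = -132177 + 241957 = 109780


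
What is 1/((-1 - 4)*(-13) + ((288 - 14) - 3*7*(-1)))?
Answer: 1/360 ≈ 0.0027778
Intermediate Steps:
1/((-1 - 4)*(-13) + ((288 - 14) - 3*7*(-1))) = 1/(-5*(-13) + (274 - 21*(-1))) = 1/(65 + (274 + 21)) = 1/(65 + 295) = 1/360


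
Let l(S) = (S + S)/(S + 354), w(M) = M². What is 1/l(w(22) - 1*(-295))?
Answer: 1133/1558 ≈ 0.72721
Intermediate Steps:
l(S) = 2*S/(354 + S) (l(S) = (2*S)/(354 + S) = 2*S/(354 + S))
1/l(w(22) - 1*(-295)) = 1/(2*(22² - 1*(-295))/(354 + (22² - 1*(-295)))) = 1/(2*(484 + 295)/(354 + (484 + 295))) = 1/(2*779/(354 + 779)) = 1/(2*779/1133) = 1/(2*779*(1/1133)) = 1/(1558/1133) = 1133/1558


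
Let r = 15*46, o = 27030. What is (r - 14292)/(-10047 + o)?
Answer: -4534/5661 ≈ -0.80092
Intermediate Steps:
r = 690
(r - 14292)/(-10047 + o) = (690 - 14292)/(-10047 + 27030) = -13602/16983 = -13602*1/16983 = -4534/5661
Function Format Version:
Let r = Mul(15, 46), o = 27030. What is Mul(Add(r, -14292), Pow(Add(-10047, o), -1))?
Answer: Rational(-4534, 5661) ≈ -0.80092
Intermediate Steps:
r = 690
Mul(Add(r, -14292), Pow(Add(-10047, o), -1)) = Mul(Add(690, -14292), Pow(Add(-10047, 27030), -1)) = Mul(-13602, Pow(16983, -1)) = Mul(-13602, Rational(1, 16983)) = Rational(-4534, 5661)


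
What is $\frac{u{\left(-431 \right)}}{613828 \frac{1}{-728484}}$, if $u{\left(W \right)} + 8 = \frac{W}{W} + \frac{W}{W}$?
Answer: $\frac{1092726}{153457} \approx 7.1207$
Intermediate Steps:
$u{\left(W \right)} = -6$ ($u{\left(W \right)} = -8 + \left(\frac{W}{W} + \frac{W}{W}\right) = -8 + \left(1 + 1\right) = -8 + 2 = -6$)
$\frac{u{\left(-431 \right)}}{613828 \frac{1}{-728484}} = - \frac{6}{613828 \frac{1}{-728484}} = - \frac{6}{613828 \left(- \frac{1}{728484}\right)} = - \frac{6}{- \frac{153457}{182121}} = \left(-6\right) \left(- \frac{182121}{153457}\right) = \frac{1092726}{153457}$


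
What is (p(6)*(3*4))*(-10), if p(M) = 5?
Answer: -600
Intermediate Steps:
(p(6)*(3*4))*(-10) = (5*(3*4))*(-10) = (5*12)*(-10) = 60*(-10) = -600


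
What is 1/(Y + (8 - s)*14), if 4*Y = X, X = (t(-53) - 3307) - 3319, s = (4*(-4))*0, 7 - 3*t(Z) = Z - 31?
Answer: -12/18443 ≈ -0.00065065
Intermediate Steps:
t(Z) = 38/3 - Z/3 (t(Z) = 7/3 - (Z - 31)/3 = 7/3 - (-31 + Z)/3 = 7/3 + (31/3 - Z/3) = 38/3 - Z/3)
s = 0 (s = -16*0 = 0)
X = -19787/3 (X = ((38/3 - ⅓*(-53)) - 3307) - 3319 = ((38/3 + 53/3) - 3307) - 3319 = (91/3 - 3307) - 3319 = -9830/3 - 3319 = -19787/3 ≈ -6595.7)
Y = -19787/12 (Y = (¼)*(-19787/3) = -19787/12 ≈ -1648.9)
1/(Y + (8 - s)*14) = 1/(-19787/12 + (8 - 1*0)*14) = 1/(-19787/12 + (8 + 0)*14) = 1/(-19787/12 + 8*14) = 1/(-19787/12 + 112) = 1/(-18443/12) = -12/18443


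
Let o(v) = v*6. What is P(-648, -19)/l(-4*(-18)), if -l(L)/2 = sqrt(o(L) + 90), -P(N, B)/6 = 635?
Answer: 635*sqrt(58)/58 ≈ 83.380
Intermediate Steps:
o(v) = 6*v
P(N, B) = -3810 (P(N, B) = -6*635 = -3810)
l(L) = -2*sqrt(90 + 6*L) (l(L) = -2*sqrt(6*L + 90) = -2*sqrt(90 + 6*L))
P(-648, -19)/l(-4*(-18)) = -3810*(-1/(2*sqrt(90 + 6*(-4*(-18))))) = -3810*(-1/(2*sqrt(90 + 6*72))) = -3810*(-1/(2*sqrt(90 + 432))) = -3810*(-sqrt(58)/348) = -(-635)*sqrt(58)/58 = 635*sqrt(58)/58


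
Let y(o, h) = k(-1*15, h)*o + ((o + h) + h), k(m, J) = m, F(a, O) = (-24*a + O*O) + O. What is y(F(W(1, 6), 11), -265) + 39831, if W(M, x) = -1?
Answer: 37117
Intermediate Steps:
F(a, O) = O + O**2 - 24*a (F(a, O) = (-24*a + O**2) + O = (O**2 - 24*a) + O = O + O**2 - 24*a)
y(o, h) = -14*o + 2*h (y(o, h) = (-1*15)*o + ((o + h) + h) = -15*o + ((h + o) + h) = -15*o + (o + 2*h) = -14*o + 2*h)
y(F(W(1, 6), 11), -265) + 39831 = (-14*(11 + 11**2 - 24*(-1)) + 2*(-265)) + 39831 = (-14*(11 + 121 + 24) - 530) + 39831 = (-14*156 - 530) + 39831 = (-2184 - 530) + 39831 = -2714 + 39831 = 37117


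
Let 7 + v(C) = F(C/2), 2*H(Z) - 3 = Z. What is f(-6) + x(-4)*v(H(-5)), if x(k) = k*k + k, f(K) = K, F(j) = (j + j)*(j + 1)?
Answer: -96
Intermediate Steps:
H(Z) = 3/2 + Z/2
F(j) = 2*j*(1 + j) (F(j) = (2*j)*(1 + j) = 2*j*(1 + j))
v(C) = -7 + C*(1 + C/2) (v(C) = -7 + 2*(C/2)*(1 + C/2) = -7 + C*(1 + C/2))
x(k) = k + k² (x(k) = k² + k = k + k²)
f(-6) + x(-4)*v(H(-5)) = -6 + (-4*(1 - 4))*(-7 + (3/2 + (½)*(-5))*(2 + (3/2 + (½)*(-5)))/2) = -6 + (-4*(-3))*(-7 + (3/2 - 5/2)*(2 + (3/2 - 5/2))/2) = -6 + 12*(-7 + (½)*(-1)*(2 - 1)) = -6 + 12*(-7 + (½)*(-1)*1) = -6 + 12*(-7 - ½) = -6 + 12*(-15/2) = -6 - 90 = -96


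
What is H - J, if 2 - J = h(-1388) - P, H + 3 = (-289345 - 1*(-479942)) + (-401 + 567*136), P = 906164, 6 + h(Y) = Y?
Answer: -640255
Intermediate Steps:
h(Y) = -6 + Y
H = 267305 (H = -3 + ((-289345 - 1*(-479942)) + (-401 + 567*136)) = -3 + ((-289345 + 479942) + (-401 + 77112)) = -3 + (190597 + 76711) = -3 + 267308 = 267305)
J = 907560 (J = 2 - ((-6 - 1388) - 1*906164) = 2 - (-1394 - 906164) = 2 - 1*(-907558) = 2 + 907558 = 907560)
H - J = 267305 - 1*907560 = 267305 - 907560 = -640255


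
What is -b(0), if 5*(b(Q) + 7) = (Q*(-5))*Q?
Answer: 7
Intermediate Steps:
b(Q) = -7 - Q**2 (b(Q) = -7 + ((Q*(-5))*Q)/5 = -7 + ((-5*Q)*Q)/5 = -7 + (-5*Q**2)/5 = -7 - Q**2)
-b(0) = -(-7 - 1*0**2) = -(-7 - 1*0) = -(-7 + 0) = -1*(-7) = 7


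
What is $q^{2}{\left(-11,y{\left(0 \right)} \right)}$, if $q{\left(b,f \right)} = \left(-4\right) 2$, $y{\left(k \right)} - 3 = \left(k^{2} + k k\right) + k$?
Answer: $64$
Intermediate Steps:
$y{\left(k \right)} = 3 + k + 2 k^{2}$ ($y{\left(k \right)} = 3 + \left(\left(k^{2} + k k\right) + k\right) = 3 + \left(\left(k^{2} + k^{2}\right) + k\right) = 3 + \left(2 k^{2} + k\right) = 3 + \left(k + 2 k^{2}\right) = 3 + k + 2 k^{2}$)
$q{\left(b,f \right)} = -8$
$q^{2}{\left(-11,y{\left(0 \right)} \right)} = \left(-8\right)^{2} = 64$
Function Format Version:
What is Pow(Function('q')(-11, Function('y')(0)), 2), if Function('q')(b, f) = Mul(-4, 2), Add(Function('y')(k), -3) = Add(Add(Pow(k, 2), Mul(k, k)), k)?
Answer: 64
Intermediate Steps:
Function('y')(k) = Add(3, k, Mul(2, Pow(k, 2))) (Function('y')(k) = Add(3, Add(Add(Pow(k, 2), Mul(k, k)), k)) = Add(3, Add(Add(Pow(k, 2), Pow(k, 2)), k)) = Add(3, Add(Mul(2, Pow(k, 2)), k)) = Add(3, Add(k, Mul(2, Pow(k, 2)))) = Add(3, k, Mul(2, Pow(k, 2))))
Function('q')(b, f) = -8
Pow(Function('q')(-11, Function('y')(0)), 2) = Pow(-8, 2) = 64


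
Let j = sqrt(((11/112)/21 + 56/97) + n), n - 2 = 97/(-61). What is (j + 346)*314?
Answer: 108644 + 157*sqrt(245019165369)/248514 ≈ 1.0896e+5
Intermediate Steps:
n = 25/61 (n = 2 + 97/(-61) = 2 + 97*(-1/61) = 2 - 97/61 = 25/61 ≈ 0.40984)
j = sqrt(245019165369)/497028 (j = sqrt(((11/112)/21 + 56/97) + 25/61) = sqrt(((11*(1/112))*(1/21) + 56*(1/97)) + 25/61) = sqrt(((11/112)*(1/21) + 56/97) + 25/61) = sqrt((11/2352 + 56/97) + 25/61) = sqrt(132779/228144 + 25/61) = sqrt(13803119/13916784) = sqrt(245019165369)/497028 ≈ 0.99591)
(j + 346)*314 = (sqrt(245019165369)/497028 + 346)*314 = (346 + sqrt(245019165369)/497028)*314 = 108644 + 157*sqrt(245019165369)/248514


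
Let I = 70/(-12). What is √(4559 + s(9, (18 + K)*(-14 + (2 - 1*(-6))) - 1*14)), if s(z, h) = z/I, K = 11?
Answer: √5582885/35 ≈ 67.509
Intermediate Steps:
I = -35/6 (I = 70*(-1/12) = -35/6 ≈ -5.8333)
s(z, h) = -6*z/35 (s(z, h) = z/(-35/6) = z*(-6/35) = -6*z/35)
√(4559 + s(9, (18 + K)*(-14 + (2 - 1*(-6))) - 1*14)) = √(4559 - 6/35*9) = √(4559 - 54/35) = √(159511/35) = √5582885/35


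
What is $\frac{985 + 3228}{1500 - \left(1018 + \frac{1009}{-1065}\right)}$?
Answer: $\frac{4486845}{514339} \approx 8.7235$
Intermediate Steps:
$\frac{985 + 3228}{1500 - \left(1018 + \frac{1009}{-1065}\right)} = \frac{4213}{1500 - \frac{1083161}{1065}} = \frac{4213}{\frac{514339}{1065}} = 4213 \cdot \frac{1065}{514339} = \frac{4486845}{514339}$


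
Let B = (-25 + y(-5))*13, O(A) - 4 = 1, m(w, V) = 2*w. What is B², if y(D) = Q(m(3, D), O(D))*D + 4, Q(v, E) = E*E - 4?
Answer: 2683044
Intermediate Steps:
O(A) = 5 (O(A) = 4 + 1 = 5)
Q(v, E) = -4 + E² (Q(v, E) = E² - 4 = -4 + E²)
y(D) = 4 + 21*D (y(D) = (-4 + 5²)*D + 4 = (-4 + 25)*D + 4 = 21*D + 4 = 4 + 21*D)
B = -1638 (B = (-25 + (4 + 21*(-5)))*13 = (-25 + (4 - 105))*13 = (-25 - 101)*13 = -126*13 = -1638)
B² = (-1638)² = 2683044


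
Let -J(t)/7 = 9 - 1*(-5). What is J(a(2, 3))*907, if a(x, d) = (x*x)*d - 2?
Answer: -88886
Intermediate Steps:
a(x, d) = -2 + d*x² (a(x, d) = x²*d - 2 = d*x² - 2 = -2 + d*x²)
J(t) = -98 (J(t) = -7*(9 - 1*(-5)) = -7*(9 + 5) = -7*14 = -98)
J(a(2, 3))*907 = -98*907 = -88886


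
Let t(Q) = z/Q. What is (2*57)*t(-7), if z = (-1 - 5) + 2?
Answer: 456/7 ≈ 65.143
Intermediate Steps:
z = -4 (z = -6 + 2 = -4)
t(Q) = -4/Q
(2*57)*t(-7) = (2*57)*(-4/(-7)) = 114*(-4*(-1/7)) = 114*(4/7) = 456/7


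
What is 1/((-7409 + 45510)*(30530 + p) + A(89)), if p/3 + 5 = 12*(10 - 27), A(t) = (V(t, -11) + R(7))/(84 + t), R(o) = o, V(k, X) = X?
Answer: 173/197104817115 ≈ 8.7771e-10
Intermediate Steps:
A(t) = -4/(84 + t) (A(t) = (-11 + 7)/(84 + t) = -4/(84 + t))
p = -627 (p = -15 + 3*(12*(10 - 27)) = -15 + 3*(12*(-17)) = -15 + 3*(-204) = -15 - 612 = -627)
1/((-7409 + 45510)*(30530 + p) + A(89)) = 1/((-7409 + 45510)*(30530 - 627) - 4/(84 + 89)) = 1/(38101*29903 - 4/173) = 1/(1139334203 - 4*1/173) = 1/(1139334203 - 4/173) = 1/(197104817115/173) = 173/197104817115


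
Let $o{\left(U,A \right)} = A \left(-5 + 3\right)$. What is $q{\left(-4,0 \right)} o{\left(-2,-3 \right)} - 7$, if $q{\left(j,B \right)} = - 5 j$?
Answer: $113$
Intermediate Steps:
$o{\left(U,A \right)} = - 2 A$ ($o{\left(U,A \right)} = A \left(-2\right) = - 2 A$)
$q{\left(-4,0 \right)} o{\left(-2,-3 \right)} - 7 = \left(-5\right) \left(-4\right) \left(\left(-2\right) \left(-3\right)\right) - 7 = 20 \cdot 6 - 7 = 120 - 7 = 113$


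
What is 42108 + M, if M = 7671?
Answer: 49779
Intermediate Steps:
42108 + M = 42108 + 7671 = 49779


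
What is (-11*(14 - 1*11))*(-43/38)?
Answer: 1419/38 ≈ 37.342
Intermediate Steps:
(-11*(14 - 1*11))*(-43/38) = (-11*(14 - 11))*(-43*1/38) = -11*3*(-43/38) = -33*(-43/38) = 1419/38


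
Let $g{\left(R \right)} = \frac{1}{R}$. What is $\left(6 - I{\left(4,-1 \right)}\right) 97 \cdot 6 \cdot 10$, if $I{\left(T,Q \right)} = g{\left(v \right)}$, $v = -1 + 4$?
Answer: $32980$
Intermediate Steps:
$v = 3$
$I{\left(T,Q \right)} = \frac{1}{3}$
$\left(6 - I{\left(4,-1 \right)}\right) 97 \cdot 6 \cdot 10 = \left(6 - \frac{1}{3}\right) 97 \cdot 6 \cdot 10 = \left(6 - \frac{1}{3}\right) 97 \cdot 60 = \frac{17}{3} \cdot 97 \cdot 60 = \frac{1649}{3} \cdot 60 = 32980$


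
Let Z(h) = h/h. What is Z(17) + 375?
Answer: 376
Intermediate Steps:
Z(h) = 1
Z(17) + 375 = 1 + 375 = 376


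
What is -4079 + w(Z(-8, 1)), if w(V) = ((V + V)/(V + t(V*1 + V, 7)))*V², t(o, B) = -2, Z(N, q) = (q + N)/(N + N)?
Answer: -13053143/3200 ≈ -4079.1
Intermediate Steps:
Z(N, q) = (N + q)/(2*N) (Z(N, q) = (N + q)/((2*N)) = (N + q)*(1/(2*N)) = (N + q)/(2*N))
w(V) = 2*V³/(-2 + V) (w(V) = ((V + V)/(V - 2))*V² = ((2*V)/(-2 + V))*V² = (2*V/(-2 + V))*V² = 2*V³/(-2 + V))
-4079 + w(Z(-8, 1)) = -4079 + 2*((½)*(-8 + 1)/(-8))³/(-2 + (½)*(-8 + 1)/(-8)) = -4079 + 2*((½)*(-⅛)*(-7))³/(-2 + (½)*(-⅛)*(-7)) = -4079 + 2*(7/16)³/(-2 + 7/16) = -4079 + 2*(343/4096)/(-25/16) = -4079 + 2*(343/4096)*(-16/25) = -4079 - 343/3200 = -13053143/3200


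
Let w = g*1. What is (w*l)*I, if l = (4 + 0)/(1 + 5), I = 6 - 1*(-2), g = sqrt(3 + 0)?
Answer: 16*sqrt(3)/3 ≈ 9.2376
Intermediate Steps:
g = sqrt(3) ≈ 1.7320
w = sqrt(3) (w = sqrt(3)*1 = sqrt(3) ≈ 1.7320)
I = 8 (I = 6 + 2 = 8)
l = 2/3 (l = 4/6 = 4*(1/6) = 2/3 ≈ 0.66667)
(w*l)*I = (sqrt(3)*(2/3))*8 = (2*sqrt(3)/3)*8 = 16*sqrt(3)/3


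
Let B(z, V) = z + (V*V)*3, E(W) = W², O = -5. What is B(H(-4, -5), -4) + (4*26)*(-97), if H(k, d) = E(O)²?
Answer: -9415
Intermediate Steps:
H(k, d) = 625 (H(k, d) = ((-5)²)² = 25² = 625)
B(z, V) = z + 3*V² (B(z, V) = z + V²*3 = z + 3*V²)
B(H(-4, -5), -4) + (4*26)*(-97) = (625 + 3*(-4)²) + (4*26)*(-97) = (625 + 3*16) + 104*(-97) = (625 + 48) - 10088 = 673 - 10088 = -9415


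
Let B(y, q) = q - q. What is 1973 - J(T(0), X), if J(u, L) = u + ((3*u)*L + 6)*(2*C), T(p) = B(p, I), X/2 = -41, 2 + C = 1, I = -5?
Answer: 1985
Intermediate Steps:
C = -1 (C = -2 + 1 = -1)
X = -82 (X = 2*(-41) = -82)
B(y, q) = 0
T(p) = 0
J(u, L) = -12 + u - 6*L*u (J(u, L) = u + ((3*u)*L + 6)*(2*(-1)) = u + (3*L*u + 6)*(-2) = u + (6 + 3*L*u)*(-2) = u + (-12 - 6*L*u) = -12 + u - 6*L*u)
1973 - J(T(0), X) = 1973 - (-12 + 0 - 6*(-82)*0) = 1973 - (-12 + 0 + 0) = 1973 - 1*(-12) = 1973 + 12 = 1985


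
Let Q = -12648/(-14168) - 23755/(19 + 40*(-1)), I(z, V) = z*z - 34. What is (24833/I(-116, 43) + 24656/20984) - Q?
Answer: -70396383776843/62349659526 ≈ -1129.1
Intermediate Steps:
I(z, V) = -34 + z² (I(z, V) = z² - 34 = -34 + z²)
Q = 6014758/5313 (Q = -12648*(-1/14168) - 23755/(19 - 40) = 1581/1771 - 23755/(-21) = 1581/1771 - 23755*(-1/21) = 1581/1771 + 23755/21 = 6014758/5313 ≈ 1132.1)
(24833/I(-116, 43) + 24656/20984) - Q = (24833/(-34 + (-116)²) + 24656/20984) - 1*6014758/5313 = (24833/(-34 + 13456) + 24656*(1/20984)) - 6014758/5313 = (24833/13422 + 3082/2623) - 6014758/5313 = 106503563/35205906 - 6014758/5313 = -70396383776843/62349659526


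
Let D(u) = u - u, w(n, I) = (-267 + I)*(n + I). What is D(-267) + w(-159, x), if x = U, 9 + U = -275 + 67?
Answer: 181984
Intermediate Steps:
U = -217 (U = -9 + (-275 + 67) = -9 - 208 = -217)
x = -217
w(n, I) = (-267 + I)*(I + n)
D(u) = 0
D(-267) + w(-159, x) = 0 + ((-217)² - 267*(-217) - 267*(-159) - 217*(-159)) = 0 + (47089 + 57939 + 42453 + 34503) = 0 + 181984 = 181984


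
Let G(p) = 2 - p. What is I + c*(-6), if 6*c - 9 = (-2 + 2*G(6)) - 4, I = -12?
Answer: -7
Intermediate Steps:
c = -⅚ (c = 3/2 + ((-2 + 2*(2 - 1*6)) - 4)/6 = 3/2 + ((-2 + 2*(2 - 6)) - 4)/6 = 3/2 + ((-2 + 2*(-4)) - 4)/6 = 3/2 + ((-2 - 8) - 4)/6 = 3/2 + (-10 - 4)/6 = 3/2 + (⅙)*(-14) = 3/2 - 7/3 = -⅚ ≈ -0.83333)
I + c*(-6) = -12 - ⅚*(-6) = -12 + 5 = -7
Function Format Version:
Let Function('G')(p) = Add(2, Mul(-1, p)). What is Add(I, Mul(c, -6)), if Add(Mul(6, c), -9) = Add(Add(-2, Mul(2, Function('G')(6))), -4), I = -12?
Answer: -7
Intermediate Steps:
c = Rational(-5, 6) (c = Add(Rational(3, 2), Mul(Rational(1, 6), Add(Add(-2, Mul(2, Add(2, Mul(-1, 6)))), -4))) = Add(Rational(3, 2), Mul(Rational(1, 6), Add(Add(-2, Mul(2, Add(2, -6))), -4))) = Add(Rational(3, 2), Mul(Rational(1, 6), Add(Add(-2, Mul(2, -4)), -4))) = Add(Rational(3, 2), Mul(Rational(1, 6), Add(Add(-2, -8), -4))) = Add(Rational(3, 2), Mul(Rational(1, 6), Add(-10, -4))) = Add(Rational(3, 2), Mul(Rational(1, 6), -14)) = Add(Rational(3, 2), Rational(-7, 3)) = Rational(-5, 6) ≈ -0.83333)
Add(I, Mul(c, -6)) = Add(-12, Mul(Rational(-5, 6), -6)) = Add(-12, 5) = -7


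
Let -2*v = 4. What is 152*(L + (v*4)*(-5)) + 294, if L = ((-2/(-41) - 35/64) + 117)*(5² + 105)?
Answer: 378586071/164 ≈ 2.3085e+6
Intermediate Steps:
v = -2 (v = -½*4 = -2)
L = 19870565/1312 (L = ((-2*(-1/41) - 35*1/64) + 117)*(25 + 105) = ((2/41 - 35/64) + 117)*130 = (-1307/2624 + 117)*130 = (305701/2624)*130 = 19870565/1312 ≈ 15145.)
152*(L + (v*4)*(-5)) + 294 = 152*(19870565/1312 - 2*4*(-5)) + 294 = 152*(19870565/1312 - 8*(-5)) + 294 = 152*(19870565/1312 + 40) + 294 = 152*(19923045/1312) + 294 = 378537855/164 + 294 = 378586071/164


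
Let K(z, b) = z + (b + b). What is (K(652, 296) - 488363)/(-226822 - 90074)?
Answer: 162373/105632 ≈ 1.5372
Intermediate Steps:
K(z, b) = z + 2*b
(K(652, 296) - 488363)/(-226822 - 90074) = ((652 + 2*296) - 488363)/(-226822 - 90074) = ((652 + 592) - 488363)/(-316896) = (1244 - 488363)*(-1/316896) = -487119*(-1/316896) = 162373/105632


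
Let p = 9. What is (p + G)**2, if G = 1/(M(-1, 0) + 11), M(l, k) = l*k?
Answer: 10000/121 ≈ 82.645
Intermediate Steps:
M(l, k) = k*l
G = 1/11 (G = 1/(0*(-1) + 11) = 1/(0 + 11) = 1/11 ≈ 0.090909)
(p + G)**2 = (9 + 1/11)**2 = (100/11)**2 = 10000/121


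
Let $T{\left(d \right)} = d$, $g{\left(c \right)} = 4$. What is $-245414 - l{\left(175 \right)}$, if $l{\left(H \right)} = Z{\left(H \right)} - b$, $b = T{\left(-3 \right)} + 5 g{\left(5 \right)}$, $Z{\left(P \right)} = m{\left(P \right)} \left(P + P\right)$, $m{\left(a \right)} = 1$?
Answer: $-245747$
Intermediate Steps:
$Z{\left(P \right)} = 2 P$ ($Z{\left(P \right)} = 1 \left(P + P\right) = 1 \cdot 2 P = 2 P$)
$b = 17$ ($b = -3 + 5 \cdot 4 = -3 + 20 = 17$)
$l{\left(H \right)} = -17 + 2 H$ ($l{\left(H \right)} = 2 H - 17 = -17 + 2 H$)
$-245414 - l{\left(175 \right)} = -245414 - \left(-17 + 2 \cdot 175\right) = -245414 - \left(-17 + 350\right) = -245414 - 333 = -245747$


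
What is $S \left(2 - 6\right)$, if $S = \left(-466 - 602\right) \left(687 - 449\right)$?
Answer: $1016736$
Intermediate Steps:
$S = -254184$ ($S = \left(-1068\right) 238 = -254184$)
$S \left(2 - 6\right) = - 254184 \left(2 - 6\right) = \left(-254184\right) \left(-4\right) = 1016736$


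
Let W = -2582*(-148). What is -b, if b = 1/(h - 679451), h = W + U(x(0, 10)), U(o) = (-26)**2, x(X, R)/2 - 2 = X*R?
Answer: 1/296639 ≈ 3.3711e-6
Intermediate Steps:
x(X, R) = 4 + 2*R*X (x(X, R) = 4 + 2*(X*R) = 4 + 2*(R*X) = 4 + 2*R*X)
U(o) = 676
W = 382136
h = 382812 (h = 382136 + 676 = 382812)
b = -1/296639 (b = 1/(382812 - 679451) = 1/(-296639) = -1/296639 ≈ -3.3711e-6)
-b = -1*(-1/296639) = 1/296639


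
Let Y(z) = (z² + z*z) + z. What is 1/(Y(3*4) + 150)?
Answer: 1/450 ≈ 0.0022222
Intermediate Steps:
Y(z) = z + 2*z² (Y(z) = (z² + z²) + z = 2*z² + z = z + 2*z²)
1/(Y(3*4) + 150) = 1/((3*4)*(1 + 2*(3*4)) + 150) = 1/(12*(1 + 2*12) + 150) = 1/(12*(1 + 24) + 150) = 1/(12*25 + 150) = 1/(300 + 150) = 1/450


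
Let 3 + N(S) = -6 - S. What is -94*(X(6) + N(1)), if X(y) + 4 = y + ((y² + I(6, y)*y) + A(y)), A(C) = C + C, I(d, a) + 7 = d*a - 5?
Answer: -17296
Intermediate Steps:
I(d, a) = -12 + a*d (I(d, a) = -7 + (d*a - 5) = -7 + (a*d - 5) = -7 + (-5 + a*d) = -12 + a*d)
A(C) = 2*C
N(S) = -9 - S (N(S) = -3 + (-6 - S) = -9 - S)
X(y) = -4 + y² + 3*y + y*(-12 + 6*y) (X(y) = -4 + (y + ((y² + (-12 + y*6)*y) + 2*y)) = -4 + (y + ((y² + (-12 + 6*y)*y) + 2*y)) = -4 + (y + ((y² + y*(-12 + 6*y)) + 2*y)) = -4 + (y + (y² + 2*y + y*(-12 + 6*y))) = -4 + (y² + 3*y + y*(-12 + 6*y)) = -4 + y² + 3*y + y*(-12 + 6*y))
-94*(X(6) + N(1)) = -94*((-4 - 9*6 + 7*6²) + (-9 - 1*1)) = -94*((-4 - 54 + 7*36) + (-9 - 1)) = -94*((-4 - 54 + 252) - 10) = -94*(194 - 10) = -94*184 = -17296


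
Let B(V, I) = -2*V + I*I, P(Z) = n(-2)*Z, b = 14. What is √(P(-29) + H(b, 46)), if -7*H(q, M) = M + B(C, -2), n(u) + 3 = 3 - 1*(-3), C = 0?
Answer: I*√4613/7 ≈ 9.7027*I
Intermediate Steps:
n(u) = 3 (n(u) = -3 + (3 - 1*(-3)) = -3 + (3 + 3) = -3 + 6 = 3)
P(Z) = 3*Z
B(V, I) = I² - 2*V (B(V, I) = -2*V + I² = I² - 2*V)
H(q, M) = -4/7 - M/7 (H(q, M) = -(M + ((-2)² - 2*0))/7 = -(M + (4 + 0))/7 = -(M + 4)/7 = -(4 + M)/7 = -4/7 - M/7)
√(P(-29) + H(b, 46)) = √(3*(-29) + (-4/7 - ⅐*46)) = √(-87 + (-4/7 - 46/7)) = √(-87 - 50/7) = √(-659/7) = I*√4613/7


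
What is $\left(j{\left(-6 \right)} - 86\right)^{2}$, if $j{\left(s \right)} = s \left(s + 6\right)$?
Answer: $7396$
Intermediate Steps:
$j{\left(s \right)} = s \left(6 + s\right)$
$\left(j{\left(-6 \right)} - 86\right)^{2} = \left(- 6 \left(6 - 6\right) - 86\right)^{2} = \left(\left(-6\right) 0 - 86\right)^{2} = \left(0 - 86\right)^{2} = \left(-86\right)^{2} = 7396$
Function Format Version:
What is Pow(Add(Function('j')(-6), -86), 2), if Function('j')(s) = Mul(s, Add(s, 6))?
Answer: 7396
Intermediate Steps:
Function('j')(s) = Mul(s, Add(6, s))
Pow(Add(Function('j')(-6), -86), 2) = Pow(Add(Mul(-6, Add(6, -6)), -86), 2) = Pow(Add(Mul(-6, 0), -86), 2) = Pow(Add(0, -86), 2) = Pow(-86, 2) = 7396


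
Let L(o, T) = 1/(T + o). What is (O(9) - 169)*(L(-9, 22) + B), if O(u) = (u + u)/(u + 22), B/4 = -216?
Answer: 58637051/403 ≈ 1.4550e+5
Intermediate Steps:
B = -864 (B = 4*(-216) = -864)
O(u) = 2*u/(22 + u) (O(u) = (2*u)/(22 + u) = 2*u/(22 + u))
(O(9) - 169)*(L(-9, 22) + B) = (2*9/(22 + 9) - 169)*(1/(22 - 9) - 864) = (2*9/31 - 169)*(1/13 - 864) = (2*9*(1/31) - 169)*(1/13 - 864) = (18/31 - 169)*(-11231/13) = -5221/31*(-11231/13) = 58637051/403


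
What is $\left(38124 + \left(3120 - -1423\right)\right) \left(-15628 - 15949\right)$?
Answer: $-1347295859$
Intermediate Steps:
$\left(38124 + \left(3120 - -1423\right)\right) \left(-15628 - 15949\right) = \left(38124 + \left(3120 + 1423\right)\right) \left(-31577\right) = \left(38124 + 4543\right) \left(-31577\right) = 42667 \left(-31577\right) = -1347295859$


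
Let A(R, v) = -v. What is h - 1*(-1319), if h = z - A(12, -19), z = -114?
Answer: 1186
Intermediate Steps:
h = -133 (h = -114 - (-1)*(-19) = -114 - 1*19 = -114 - 19 = -133)
h - 1*(-1319) = -133 - 1*(-1319) = -133 + 1319 = 1186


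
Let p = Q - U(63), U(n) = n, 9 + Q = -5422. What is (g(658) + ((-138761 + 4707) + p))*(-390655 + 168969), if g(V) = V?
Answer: 30789968540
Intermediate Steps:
Q = -5431 (Q = -9 - 5422 = -5431)
p = -5494 (p = -5431 - 1*63 = -5431 - 63 = -5494)
(g(658) + ((-138761 + 4707) + p))*(-390655 + 168969) = (658 + ((-138761 + 4707) - 5494))*(-390655 + 168969) = (658 + (-134054 - 5494))*(-221686) = (658 - 139548)*(-221686) = -138890*(-221686) = 30789968540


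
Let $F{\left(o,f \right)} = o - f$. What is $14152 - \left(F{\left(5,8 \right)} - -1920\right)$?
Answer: $12235$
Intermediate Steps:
$14152 - \left(F{\left(5,8 \right)} - -1920\right) = 14152 - \left(\left(5 - 8\right) - -1920\right) = 14152 - \left(\left(5 - 8\right) + 1920\right) = 14152 - \left(-3 + 1920\right) = 14152 - 1917 = 12235$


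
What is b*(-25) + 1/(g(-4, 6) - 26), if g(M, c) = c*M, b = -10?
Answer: 12499/50 ≈ 249.98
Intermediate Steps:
g(M, c) = M*c
b*(-25) + 1/(g(-4, 6) - 26) = -10*(-25) + 1/(-4*6 - 26) = 250 + 1/(-24 - 26) = 250 + 1/(-50) = 250 - 1/50 = 12499/50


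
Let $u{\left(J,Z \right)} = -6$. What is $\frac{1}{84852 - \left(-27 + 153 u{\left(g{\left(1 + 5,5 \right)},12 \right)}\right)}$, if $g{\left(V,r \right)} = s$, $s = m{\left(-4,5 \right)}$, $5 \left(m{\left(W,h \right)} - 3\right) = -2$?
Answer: $\frac{1}{85797} \approx 1.1655 \cdot 10^{-5}$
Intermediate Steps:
$m{\left(W,h \right)} = \frac{13}{5}$ ($m{\left(W,h \right)} = 3 + \frac{1}{5} \left(-2\right) = 3 - \frac{2}{5} = \frac{13}{5}$)
$s = \frac{13}{5} \approx 2.6$
$g{\left(V,r \right)} = \frac{13}{5}$
$\frac{1}{84852 - \left(-27 + 153 u{\left(g{\left(1 + 5,5 \right)},12 \right)}\right)} = \frac{1}{84852 + \left(\left(-153\right) \left(-6\right) + 27\right)} = \frac{1}{84852 + \left(918 + 27\right)} = \frac{1}{84852 + 945} = \frac{1}{85797}$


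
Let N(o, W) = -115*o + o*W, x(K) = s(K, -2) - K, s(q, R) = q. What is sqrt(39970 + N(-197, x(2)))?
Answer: 5*sqrt(2505) ≈ 250.25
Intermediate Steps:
x(K) = 0 (x(K) = K - K = 0)
N(o, W) = -115*o + W*o
sqrt(39970 + N(-197, x(2))) = sqrt(39970 - 197*(-115 + 0)) = sqrt(39970 - 197*(-115)) = sqrt(39970 + 22655) = sqrt(62625) = 5*sqrt(2505)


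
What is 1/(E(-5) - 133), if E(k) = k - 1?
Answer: -1/139 ≈ -0.0071942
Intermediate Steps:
E(k) = -1 + k
1/(E(-5) - 133) = 1/((-1 - 5) - 133) = 1/(-6 - 133) = 1/(-139) = -1/139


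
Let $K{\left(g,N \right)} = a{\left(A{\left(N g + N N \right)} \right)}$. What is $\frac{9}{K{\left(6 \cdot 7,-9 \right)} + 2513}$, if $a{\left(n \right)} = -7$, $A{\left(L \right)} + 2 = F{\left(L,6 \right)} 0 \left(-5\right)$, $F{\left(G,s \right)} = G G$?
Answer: $\frac{9}{2506} \approx 0.0035914$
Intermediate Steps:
$F{\left(G,s \right)} = G^{2}$
$A{\left(L \right)} = -2$ ($A{\left(L \right)} = -2 + L^{2} \cdot 0 \left(-5\right) = -2 + 0 \left(-5\right) = -2 + 0 = -2$)
$K{\left(g,N \right)} = -7$
$\frac{9}{K{\left(6 \cdot 7,-9 \right)} + 2513} = \frac{9}{-7 + 2513} = \frac{9}{2506}$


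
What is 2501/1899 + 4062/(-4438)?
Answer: 1692850/4213881 ≈ 0.40173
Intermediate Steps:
2501/1899 + 4062/(-4438) = 2501*(1/1899) + 4062*(-1/4438) = 2501/1899 - 2031/2219 = 1692850/4213881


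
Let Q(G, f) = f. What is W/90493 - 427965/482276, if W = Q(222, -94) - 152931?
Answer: -112528121645/43642602068 ≈ -2.5784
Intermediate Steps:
W = -153025 (W = -94 - 152931 = -153025)
W/90493 - 427965/482276 = -153025/90493 - 427965/482276 = -112528121645/43642602068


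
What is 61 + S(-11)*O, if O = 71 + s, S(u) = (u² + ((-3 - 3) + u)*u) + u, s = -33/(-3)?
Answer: 24415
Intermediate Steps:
s = 11 (s = -33*(-⅓) = 11)
S(u) = u + u² + u*(-6 + u) (S(u) = (u² + (-6 + u)*u) + u = (u² + u*(-6 + u)) + u = u + u² + u*(-6 + u))
O = 82 (O = 71 + 11 = 82)
61 + S(-11)*O = 61 - 11*(-5 + 2*(-11))*82 = 61 - 11*(-5 - 22)*82 = 61 - 11*(-27)*82 = 61 + 297*82 = 61 + 24354 = 24415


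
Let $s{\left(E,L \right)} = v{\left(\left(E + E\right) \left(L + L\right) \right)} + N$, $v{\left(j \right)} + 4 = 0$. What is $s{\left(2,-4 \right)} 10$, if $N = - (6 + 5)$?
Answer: $-150$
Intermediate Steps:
$v{\left(j \right)} = -4$ ($v{\left(j \right)} = -4 + 0 = -4$)
$N = -11$ ($N = \left(-1\right) 11 = -11$)
$s{\left(E,L \right)} = -15$ ($s{\left(E,L \right)} = -4 - 11 = -15$)
$s{\left(2,-4 \right)} 10 = \left(-15\right) 10 = -150$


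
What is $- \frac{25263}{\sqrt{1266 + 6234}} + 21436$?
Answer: $21436 - \frac{8421 \sqrt{3}}{50} \approx 21144.0$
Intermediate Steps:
$- \frac{25263}{\sqrt{1266 + 6234}} + 21436 = - \frac{25263}{\sqrt{7500}} + 21436 = - \frac{25263}{50 \sqrt{3}} + 21436 = - 25263 \frac{\sqrt{3}}{150} + 21436 = - \frac{8421 \sqrt{3}}{50} + 21436 = 21436 - \frac{8421 \sqrt{3}}{50}$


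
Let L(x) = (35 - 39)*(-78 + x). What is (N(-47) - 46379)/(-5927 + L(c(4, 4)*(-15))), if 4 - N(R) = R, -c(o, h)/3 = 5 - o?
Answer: 46328/5795 ≈ 7.9945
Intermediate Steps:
c(o, h) = -15 + 3*o (c(o, h) = -3*(5 - o) = -15 + 3*o)
N(R) = 4 - R
L(x) = 312 - 4*x (L(x) = -4*(-78 + x) = 312 - 4*x)
(N(-47) - 46379)/(-5927 + L(c(4, 4)*(-15))) = ((4 - 1*(-47)) - 46379)/(-5927 + (312 - 4*(-15 + 3*4)*(-15))) = ((4 + 47) - 46379)/(-5927 + (312 - 4*(-15 + 12)*(-15))) = (51 - 46379)/(-5927 + (312 - (-12)*(-15))) = -46328/(-5927 + (312 - 4*45)) = -46328/(-5927 + (312 - 180)) = -46328/(-5927 + 132) = -46328/(-5795) = -46328*(-1/5795) = 46328/5795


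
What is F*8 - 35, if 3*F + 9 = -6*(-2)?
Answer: -27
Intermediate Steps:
F = 1 (F = -3 + (-6*(-2))/3 = -3 + (⅓)*12 = -3 + 4 = 1)
F*8 - 35 = 1*8 - 35 = 8 - 35 = -27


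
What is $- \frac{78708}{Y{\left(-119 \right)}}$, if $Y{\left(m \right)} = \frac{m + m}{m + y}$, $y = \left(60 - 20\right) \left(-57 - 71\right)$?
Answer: $- \frac{29453658}{17} \approx -1.7326 \cdot 10^{6}$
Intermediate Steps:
$y = -5120$ ($y = 40 \left(-128\right) = -5120$)
$Y{\left(m \right)} = \frac{2 m}{-5120 + m}$ ($Y{\left(m \right)} = \frac{m + m}{m - 5120} = \frac{2 m}{-5120 + m}$)
$- \frac{78708}{Y{\left(-119 \right)}} = - \frac{78708}{2 \left(-119\right) \frac{1}{-5120 - 119}} = - \frac{78708}{2 \left(-119\right) \frac{1}{-5239}} = - \frac{78708}{2 \left(-119\right) \left(- \frac{1}{5239}\right)} = - \frac{78708}{\frac{238}{5239}} = \left(-78708\right) \frac{5239}{238} = - \frac{29453658}{17}$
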